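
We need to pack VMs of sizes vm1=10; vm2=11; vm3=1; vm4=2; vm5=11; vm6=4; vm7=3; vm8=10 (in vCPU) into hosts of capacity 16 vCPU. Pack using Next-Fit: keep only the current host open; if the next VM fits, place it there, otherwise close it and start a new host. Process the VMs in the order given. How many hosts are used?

4 hosts

Put vm1 (10 vCPU) in host 1; 6 vCPU remain.
Put vm2 (11 vCPU) in host 2; 5 vCPU remain.
Put vm3 (1 vCPU) in host 2; 4 vCPU remain.
Put vm4 (2 vCPU) in host 2; 2 vCPU remain.
Put vm5 (11 vCPU) in host 3; 5 vCPU remain.
Put vm6 (4 vCPU) in host 3; 1 vCPU remain.
Put vm7 (3 vCPU) in host 4; 13 vCPU remain.
Put vm8 (10 vCPU) in host 4; 3 vCPU remain.
Final hosts: [10] [11,1,2] [11,4] [3,10].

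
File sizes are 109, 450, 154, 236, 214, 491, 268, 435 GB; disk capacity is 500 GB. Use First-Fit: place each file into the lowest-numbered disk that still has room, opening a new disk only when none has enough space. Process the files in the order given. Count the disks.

Put 109 GB in disk 1; 391 GB remain.
Put 450 GB in disk 2; 50 GB remain.
Put 154 GB in disk 1; 237 GB remain.
Put 236 GB in disk 1; 1 GB remain.
Put 214 GB in disk 3; 286 GB remain.
Put 491 GB in disk 4; 9 GB remain.
Put 268 GB in disk 3; 18 GB remain.
Put 435 GB in disk 5; 65 GB remain.
Final disks: [109,154,236] [450] [214,268] [491] [435].

5 disks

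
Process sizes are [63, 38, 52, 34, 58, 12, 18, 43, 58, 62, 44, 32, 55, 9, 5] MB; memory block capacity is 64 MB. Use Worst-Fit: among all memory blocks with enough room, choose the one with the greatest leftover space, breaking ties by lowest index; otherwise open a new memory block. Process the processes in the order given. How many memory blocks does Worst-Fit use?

11

memory block 1: place 63 MB, 1 MB left
memory block 2: place 38 MB, 26 MB left
memory block 3: place 52 MB, 12 MB left
memory block 4: place 34 MB, 30 MB left
memory block 5: place 58 MB, 6 MB left
memory block 4: place 12 MB, 18 MB left
memory block 2: place 18 MB, 8 MB left
memory block 6: place 43 MB, 21 MB left
memory block 7: place 58 MB, 6 MB left
memory block 8: place 62 MB, 2 MB left
memory block 9: place 44 MB, 20 MB left
memory block 10: place 32 MB, 32 MB left
memory block 11: place 55 MB, 9 MB left
memory block 10: place 9 MB, 23 MB left
memory block 10: place 5 MB, 18 MB left
Final memory blocks: [63] [38,18] [52] [34,12] [58] [43] [58] [62] [44] [32,9,5] [55].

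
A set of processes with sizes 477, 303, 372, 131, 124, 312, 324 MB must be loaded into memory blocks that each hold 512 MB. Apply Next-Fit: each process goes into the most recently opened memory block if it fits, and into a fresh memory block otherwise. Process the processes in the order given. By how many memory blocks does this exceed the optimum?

Next-Fit: [477] [303] [372,131] [124,312] [324] → 5 memory blocks.
5 processes exceed 256 MB (half the capacity), and no two of those can share a memory block, so at least 5 memory blocks are needed.
So 5 is already optimal.

0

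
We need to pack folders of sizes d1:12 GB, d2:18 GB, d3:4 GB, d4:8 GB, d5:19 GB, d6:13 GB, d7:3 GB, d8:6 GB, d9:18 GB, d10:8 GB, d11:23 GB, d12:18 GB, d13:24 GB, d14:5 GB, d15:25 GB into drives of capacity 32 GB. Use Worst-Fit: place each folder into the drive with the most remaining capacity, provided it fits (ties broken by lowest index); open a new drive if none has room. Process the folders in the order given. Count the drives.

drive 1: place d1 (12 GB), 20 GB left
drive 1: place d2 (18 GB), 2 GB left
drive 2: place d3 (4 GB), 28 GB left
drive 2: place d4 (8 GB), 20 GB left
drive 2: place d5 (19 GB), 1 GB left
drive 3: place d6 (13 GB), 19 GB left
drive 3: place d7 (3 GB), 16 GB left
drive 3: place d8 (6 GB), 10 GB left
drive 4: place d9 (18 GB), 14 GB left
drive 4: place d10 (8 GB), 6 GB left
drive 5: place d11 (23 GB), 9 GB left
drive 6: place d12 (18 GB), 14 GB left
drive 7: place d13 (24 GB), 8 GB left
drive 6: place d14 (5 GB), 9 GB left
drive 8: place d15 (25 GB), 7 GB left

8 drives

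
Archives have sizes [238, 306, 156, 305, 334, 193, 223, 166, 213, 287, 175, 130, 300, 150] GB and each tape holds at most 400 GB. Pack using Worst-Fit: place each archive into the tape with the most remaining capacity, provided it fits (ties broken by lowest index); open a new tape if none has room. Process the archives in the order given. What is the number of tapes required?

10 tapes

tape 1: place 238 GB, 162 GB left
tape 2: place 306 GB, 94 GB left
tape 1: place 156 GB, 6 GB left
tape 3: place 305 GB, 95 GB left
tape 4: place 334 GB, 66 GB left
tape 5: place 193 GB, 207 GB left
tape 6: place 223 GB, 177 GB left
tape 5: place 166 GB, 41 GB left
tape 7: place 213 GB, 187 GB left
tape 8: place 287 GB, 113 GB left
tape 7: place 175 GB, 12 GB left
tape 6: place 130 GB, 47 GB left
tape 9: place 300 GB, 100 GB left
tape 10: place 150 GB, 250 GB left
Final tapes: [238,156] [306] [305] [334] [193,166] [223,130] [213,175] [287] [300] [150].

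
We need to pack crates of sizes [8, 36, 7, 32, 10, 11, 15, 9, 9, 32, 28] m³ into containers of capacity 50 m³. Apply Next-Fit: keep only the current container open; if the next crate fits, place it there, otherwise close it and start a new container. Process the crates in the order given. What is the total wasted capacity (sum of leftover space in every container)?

53

container 1: place 8 m³, 42 m³ left
container 1: place 36 m³, 6 m³ left
container 2: place 7 m³, 43 m³ left
container 2: place 32 m³, 11 m³ left
container 2: place 10 m³, 1 m³ left
container 3: place 11 m³, 39 m³ left
container 3: place 15 m³, 24 m³ left
container 3: place 9 m³, 15 m³ left
container 3: place 9 m³, 6 m³ left
container 4: place 32 m³, 18 m³ left
container 5: place 28 m³, 22 m³ left
5 containers × 50 m³ = 250 m³; used 197 m³; unused 53 m³.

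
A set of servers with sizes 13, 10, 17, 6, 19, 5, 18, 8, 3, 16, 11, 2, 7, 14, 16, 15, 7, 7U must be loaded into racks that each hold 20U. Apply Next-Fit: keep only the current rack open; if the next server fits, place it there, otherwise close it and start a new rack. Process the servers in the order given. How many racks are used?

14

13U → rack 1 (remaining 7U)
10U → rack 2 (remaining 10U)
17U → rack 3 (remaining 3U)
6U → rack 4 (remaining 14U)
19U → rack 5 (remaining 1U)
5U → rack 6 (remaining 15U)
18U → rack 7 (remaining 2U)
8U → rack 8 (remaining 12U)
3U → rack 8 (remaining 9U)
16U → rack 9 (remaining 4U)
11U → rack 10 (remaining 9U)
2U → rack 10 (remaining 7U)
7U → rack 10 (remaining 0U)
14U → rack 11 (remaining 6U)
16U → rack 12 (remaining 4U)
15U → rack 13 (remaining 5U)
7U → rack 14 (remaining 13U)
7U → rack 14 (remaining 6U)
Final racks: [13] [10] [17] [6] [19] [5] [18] [8,3] [16] [11,2,7] [14] [16] [15] [7,7].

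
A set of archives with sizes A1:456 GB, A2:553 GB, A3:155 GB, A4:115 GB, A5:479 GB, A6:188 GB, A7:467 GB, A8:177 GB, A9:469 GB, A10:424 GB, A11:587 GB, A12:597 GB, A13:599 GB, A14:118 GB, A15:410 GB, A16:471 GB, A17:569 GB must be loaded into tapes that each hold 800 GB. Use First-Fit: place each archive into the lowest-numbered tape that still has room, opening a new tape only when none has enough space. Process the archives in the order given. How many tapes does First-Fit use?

12

A1 (456 GB) → tape 1 (remaining 344 GB)
A2 (553 GB) → tape 2 (remaining 247 GB)
A3 (155 GB) → tape 1 (remaining 189 GB)
A4 (115 GB) → tape 1 (remaining 74 GB)
A5 (479 GB) → tape 3 (remaining 321 GB)
A6 (188 GB) → tape 2 (remaining 59 GB)
A7 (467 GB) → tape 4 (remaining 333 GB)
A8 (177 GB) → tape 3 (remaining 144 GB)
A9 (469 GB) → tape 5 (remaining 331 GB)
A10 (424 GB) → tape 6 (remaining 376 GB)
A11 (587 GB) → tape 7 (remaining 213 GB)
A12 (597 GB) → tape 8 (remaining 203 GB)
A13 (599 GB) → tape 9 (remaining 201 GB)
A14 (118 GB) → tape 3 (remaining 26 GB)
A15 (410 GB) → tape 10 (remaining 390 GB)
A16 (471 GB) → tape 11 (remaining 329 GB)
A17 (569 GB) → tape 12 (remaining 231 GB)
Final tapes: [456,155,115] [553,188] [479,177,118] [467] [469] [424] [587] [597] [599] [410] [471] [569].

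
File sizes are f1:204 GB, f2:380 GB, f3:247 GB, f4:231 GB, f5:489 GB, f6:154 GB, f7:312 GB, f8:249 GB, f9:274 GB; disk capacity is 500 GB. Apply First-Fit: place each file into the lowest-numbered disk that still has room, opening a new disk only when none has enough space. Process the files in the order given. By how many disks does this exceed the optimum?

1

First-Fit: [204,247] [380] [231,154] [489] [312] [249] [274] → 7 disks.
Total size 2540 GB; any packing needs at least ⌈2540/500⌉ = 6 disks.
An optimal packing achieves that bound: [489] [380] [312,154] [274,204] [249,247] [231] → 6 disks.
Excess: 7 − 6 = 1.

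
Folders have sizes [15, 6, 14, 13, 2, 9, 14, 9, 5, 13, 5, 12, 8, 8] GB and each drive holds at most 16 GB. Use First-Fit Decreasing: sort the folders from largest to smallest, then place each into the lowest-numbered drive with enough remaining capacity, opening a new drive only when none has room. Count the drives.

Sorted descending: 15, 14, 14, 13, 13, 12, 9, 9, 8, 8, 6, 5, 5, 2.
Put 15 GB in drive 1; 1 GB remain.
Put 14 GB in drive 2; 2 GB remain.
Put 14 GB in drive 3; 2 GB remain.
Put 13 GB in drive 4; 3 GB remain.
Put 13 GB in drive 5; 3 GB remain.
Put 12 GB in drive 6; 4 GB remain.
Put 9 GB in drive 7; 7 GB remain.
Put 9 GB in drive 8; 7 GB remain.
Put 8 GB in drive 9; 8 GB remain.
Put 8 GB in drive 9; 0 GB remain.
Put 6 GB in drive 7; 1 GB remain.
Put 5 GB in drive 8; 2 GB remain.
Put 5 GB in drive 10; 11 GB remain.
Put 2 GB in drive 2; 0 GB remain.

10 drives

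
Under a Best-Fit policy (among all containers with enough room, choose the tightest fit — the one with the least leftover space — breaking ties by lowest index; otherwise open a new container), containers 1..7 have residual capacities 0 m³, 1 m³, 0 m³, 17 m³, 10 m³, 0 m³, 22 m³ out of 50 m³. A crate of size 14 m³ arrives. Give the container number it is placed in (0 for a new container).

Containers with room: container 4 (17 m³), container 7 (22 m³).
Tightest fit is container 4 with 17 m³ free.

4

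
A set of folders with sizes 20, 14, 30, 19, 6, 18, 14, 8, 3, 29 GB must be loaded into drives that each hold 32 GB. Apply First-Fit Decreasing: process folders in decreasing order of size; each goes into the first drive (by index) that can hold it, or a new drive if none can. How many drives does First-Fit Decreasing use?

6 drives

Sorted descending: 30, 29, 20, 19, 18, 14, 14, 8, 6, 3.
Put 30 GB in drive 1; 2 GB remain.
Put 29 GB in drive 2; 3 GB remain.
Put 20 GB in drive 3; 12 GB remain.
Put 19 GB in drive 4; 13 GB remain.
Put 18 GB in drive 5; 14 GB remain.
Put 14 GB in drive 5; 0 GB remain.
Put 14 GB in drive 6; 18 GB remain.
Put 8 GB in drive 3; 4 GB remain.
Put 6 GB in drive 4; 7 GB remain.
Put 3 GB in drive 2; 0 GB remain.
Final drives: [30] [29,3] [20,8] [19,6] [18,14] [14].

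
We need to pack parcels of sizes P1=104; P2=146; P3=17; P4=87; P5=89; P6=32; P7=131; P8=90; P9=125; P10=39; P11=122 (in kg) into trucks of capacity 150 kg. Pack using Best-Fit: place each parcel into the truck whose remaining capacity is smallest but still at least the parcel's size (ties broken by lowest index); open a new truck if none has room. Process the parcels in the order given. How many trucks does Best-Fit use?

P1 (104 kg) → truck 1 (remaining 46 kg)
P2 (146 kg) → truck 2 (remaining 4 kg)
P3 (17 kg) → truck 1 (remaining 29 kg)
P4 (87 kg) → truck 3 (remaining 63 kg)
P5 (89 kg) → truck 4 (remaining 61 kg)
P6 (32 kg) → truck 4 (remaining 29 kg)
P7 (131 kg) → truck 5 (remaining 19 kg)
P8 (90 kg) → truck 6 (remaining 60 kg)
P9 (125 kg) → truck 7 (remaining 25 kg)
P10 (39 kg) → truck 6 (remaining 21 kg)
P11 (122 kg) → truck 8 (remaining 28 kg)

8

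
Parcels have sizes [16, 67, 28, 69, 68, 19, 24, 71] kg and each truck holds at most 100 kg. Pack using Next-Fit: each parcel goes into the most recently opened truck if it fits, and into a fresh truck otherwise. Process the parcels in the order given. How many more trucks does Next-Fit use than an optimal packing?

0

Next-Fit: [16,67] [28,69] [68,19] [24,71] → 4 trucks.
Total size 362 kg; any packing needs at least ⌈362/100⌉ = 4 trucks.
So 4 is already optimal.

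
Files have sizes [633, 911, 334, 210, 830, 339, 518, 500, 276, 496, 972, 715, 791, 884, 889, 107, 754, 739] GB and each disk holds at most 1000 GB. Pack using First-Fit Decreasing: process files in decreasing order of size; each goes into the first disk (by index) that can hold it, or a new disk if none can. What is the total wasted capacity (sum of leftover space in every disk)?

Sorted descending: 972, 911, 889, 884, 830, 791, 754, 739, 715, 633, 518, 500, 496, 339, 334, 276, 210, 107.
972 GB → disk 1 (remaining 28 GB)
911 GB → disk 2 (remaining 89 GB)
889 GB → disk 3 (remaining 111 GB)
884 GB → disk 4 (remaining 116 GB)
830 GB → disk 5 (remaining 170 GB)
791 GB → disk 6 (remaining 209 GB)
754 GB → disk 7 (remaining 246 GB)
739 GB → disk 8 (remaining 261 GB)
715 GB → disk 9 (remaining 285 GB)
633 GB → disk 10 (remaining 367 GB)
518 GB → disk 11 (remaining 482 GB)
500 GB → disk 12 (remaining 500 GB)
496 GB → disk 12 (remaining 4 GB)
339 GB → disk 10 (remaining 28 GB)
334 GB → disk 11 (remaining 148 GB)
276 GB → disk 9 (remaining 9 GB)
210 GB → disk 7 (remaining 36 GB)
107 GB → disk 3 (remaining 4 GB)
12 disks × 1000 GB = 12000 GB; used 10898 GB; unused 1102 GB.

1102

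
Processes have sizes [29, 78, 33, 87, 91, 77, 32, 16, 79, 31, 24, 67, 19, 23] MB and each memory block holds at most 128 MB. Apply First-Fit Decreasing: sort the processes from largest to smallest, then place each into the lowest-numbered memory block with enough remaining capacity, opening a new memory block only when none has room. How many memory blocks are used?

Sorted descending: 91, 87, 79, 78, 77, 67, 33, 32, 31, 29, 24, 23, 19, 16.
Put 91 MB in memory block 1; 37 MB remain.
Put 87 MB in memory block 2; 41 MB remain.
Put 79 MB in memory block 3; 49 MB remain.
Put 78 MB in memory block 4; 50 MB remain.
Put 77 MB in memory block 5; 51 MB remain.
Put 67 MB in memory block 6; 61 MB remain.
Put 33 MB in memory block 1; 4 MB remain.
Put 32 MB in memory block 2; 9 MB remain.
Put 31 MB in memory block 3; 18 MB remain.
Put 29 MB in memory block 4; 21 MB remain.
Put 24 MB in memory block 5; 27 MB remain.
Put 23 MB in memory block 5; 4 MB remain.
Put 19 MB in memory block 4; 2 MB remain.
Put 16 MB in memory block 3; 2 MB remain.

6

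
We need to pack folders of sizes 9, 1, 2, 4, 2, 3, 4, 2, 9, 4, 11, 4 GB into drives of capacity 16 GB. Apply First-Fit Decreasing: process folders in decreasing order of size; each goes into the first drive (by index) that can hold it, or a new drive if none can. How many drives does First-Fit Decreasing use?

Sorted descending: 11, 9, 9, 4, 4, 4, 4, 3, 2, 2, 2, 1.
11 GB → drive 1 (remaining 5 GB)
9 GB → drive 2 (remaining 7 GB)
9 GB → drive 3 (remaining 7 GB)
4 GB → drive 1 (remaining 1 GB)
4 GB → drive 2 (remaining 3 GB)
4 GB → drive 3 (remaining 3 GB)
4 GB → drive 4 (remaining 12 GB)
3 GB → drive 2 (remaining 0 GB)
2 GB → drive 3 (remaining 1 GB)
2 GB → drive 4 (remaining 10 GB)
2 GB → drive 4 (remaining 8 GB)
1 GB → drive 1 (remaining 0 GB)

4 drives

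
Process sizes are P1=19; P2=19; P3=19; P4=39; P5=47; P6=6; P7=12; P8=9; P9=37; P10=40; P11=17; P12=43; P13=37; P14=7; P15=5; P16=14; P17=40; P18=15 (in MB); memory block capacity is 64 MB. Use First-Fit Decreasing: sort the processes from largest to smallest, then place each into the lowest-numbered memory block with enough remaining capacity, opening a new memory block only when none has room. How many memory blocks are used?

7

Sorted descending: 47, 43, 40, 40, 39, 37, 37, 19, 19, 19, 17, 15, 14, 12, 9, 7, 6, 5.
memory block 1: place 47 MB, 17 MB left
memory block 2: place 43 MB, 21 MB left
memory block 3: place 40 MB, 24 MB left
memory block 4: place 40 MB, 24 MB left
memory block 5: place 39 MB, 25 MB left
memory block 6: place 37 MB, 27 MB left
memory block 7: place 37 MB, 27 MB left
memory block 2: place 19 MB, 2 MB left
memory block 3: place 19 MB, 5 MB left
memory block 4: place 19 MB, 5 MB left
memory block 1: place 17 MB, 0 MB left
memory block 5: place 15 MB, 10 MB left
memory block 6: place 14 MB, 13 MB left
memory block 6: place 12 MB, 1 MB left
memory block 5: place 9 MB, 1 MB left
memory block 7: place 7 MB, 20 MB left
memory block 7: place 6 MB, 14 MB left
memory block 3: place 5 MB, 0 MB left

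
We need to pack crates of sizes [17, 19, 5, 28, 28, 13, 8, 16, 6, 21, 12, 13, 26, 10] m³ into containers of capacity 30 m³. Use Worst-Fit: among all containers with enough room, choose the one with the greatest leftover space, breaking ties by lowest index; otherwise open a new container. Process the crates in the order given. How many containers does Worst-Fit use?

9

container 1: place 17 m³, 13 m³ left
container 2: place 19 m³, 11 m³ left
container 1: place 5 m³, 8 m³ left
container 3: place 28 m³, 2 m³ left
container 4: place 28 m³, 2 m³ left
container 5: place 13 m³, 17 m³ left
container 5: place 8 m³, 9 m³ left
container 6: place 16 m³, 14 m³ left
container 6: place 6 m³, 8 m³ left
container 7: place 21 m³, 9 m³ left
container 8: place 12 m³, 18 m³ left
container 8: place 13 m³, 5 m³ left
container 9: place 26 m³, 4 m³ left
container 2: place 10 m³, 1 m³ left
Final containers: [17,5] [19,10] [28] [28] [13,8] [16,6] [21] [12,13] [26].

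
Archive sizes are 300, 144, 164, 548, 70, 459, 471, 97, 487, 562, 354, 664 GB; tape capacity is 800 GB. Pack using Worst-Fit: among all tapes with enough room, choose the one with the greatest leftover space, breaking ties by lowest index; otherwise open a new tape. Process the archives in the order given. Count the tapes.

8 tapes

tape 1: place 300 GB, 500 GB left
tape 1: place 144 GB, 356 GB left
tape 1: place 164 GB, 192 GB left
tape 2: place 548 GB, 252 GB left
tape 2: place 70 GB, 182 GB left
tape 3: place 459 GB, 341 GB left
tape 4: place 471 GB, 329 GB left
tape 3: place 97 GB, 244 GB left
tape 5: place 487 GB, 313 GB left
tape 6: place 562 GB, 238 GB left
tape 7: place 354 GB, 446 GB left
tape 8: place 664 GB, 136 GB left
Final tapes: [300,144,164] [548,70] [459,97] [471] [487] [562] [354] [664].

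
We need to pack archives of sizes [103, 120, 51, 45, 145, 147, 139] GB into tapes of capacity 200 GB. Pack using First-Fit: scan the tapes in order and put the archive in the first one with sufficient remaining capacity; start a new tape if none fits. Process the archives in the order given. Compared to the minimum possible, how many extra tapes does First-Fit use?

First-Fit: [103,51,45] [120] [145] [147] [139] → 5 tapes.
5 archives exceed 100 GB (half the capacity), and no two of those can share a tape, so at least 5 tapes are needed.
So 5 is already optimal.

0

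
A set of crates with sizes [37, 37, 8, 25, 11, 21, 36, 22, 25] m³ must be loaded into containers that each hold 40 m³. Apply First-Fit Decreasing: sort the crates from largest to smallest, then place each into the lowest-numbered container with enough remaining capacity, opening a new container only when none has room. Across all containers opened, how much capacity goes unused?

Sorted descending: 37, 37, 36, 25, 25, 22, 21, 11, 8.
Put 37 m³ in container 1; 3 m³ remain.
Put 37 m³ in container 2; 3 m³ remain.
Put 36 m³ in container 3; 4 m³ remain.
Put 25 m³ in container 4; 15 m³ remain.
Put 25 m³ in container 5; 15 m³ remain.
Put 22 m³ in container 6; 18 m³ remain.
Put 21 m³ in container 7; 19 m³ remain.
Put 11 m³ in container 4; 4 m³ remain.
Put 8 m³ in container 5; 7 m³ remain.
7 containers × 40 m³ = 280 m³; used 222 m³; unused 58 m³.

58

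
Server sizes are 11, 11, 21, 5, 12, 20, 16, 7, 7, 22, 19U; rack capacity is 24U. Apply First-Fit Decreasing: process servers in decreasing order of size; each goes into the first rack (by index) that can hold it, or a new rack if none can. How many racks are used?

Sorted descending: 22, 21, 20, 19, 16, 12, 11, 11, 7, 7, 5.
22U → rack 1 (remaining 2U)
21U → rack 2 (remaining 3U)
20U → rack 3 (remaining 4U)
19U → rack 4 (remaining 5U)
16U → rack 5 (remaining 8U)
12U → rack 6 (remaining 12U)
11U → rack 6 (remaining 1U)
11U → rack 7 (remaining 13U)
7U → rack 5 (remaining 1U)
7U → rack 7 (remaining 6U)
5U → rack 4 (remaining 0U)
Final racks: [22] [21] [20] [19,5] [16,7] [12,11] [11,7].

7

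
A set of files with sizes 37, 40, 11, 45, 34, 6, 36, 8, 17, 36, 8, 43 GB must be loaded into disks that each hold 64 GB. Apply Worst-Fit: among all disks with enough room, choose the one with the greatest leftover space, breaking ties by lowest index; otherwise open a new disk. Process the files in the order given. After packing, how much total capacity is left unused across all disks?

127

disk 1: place 37 GB, 27 GB left
disk 2: place 40 GB, 24 GB left
disk 1: place 11 GB, 16 GB left
disk 3: place 45 GB, 19 GB left
disk 4: place 34 GB, 30 GB left
disk 4: place 6 GB, 24 GB left
disk 5: place 36 GB, 28 GB left
disk 5: place 8 GB, 20 GB left
disk 2: place 17 GB, 7 GB left
disk 6: place 36 GB, 28 GB left
disk 6: place 8 GB, 20 GB left
disk 7: place 43 GB, 21 GB left
7 disks × 64 GB = 448 GB; used 321 GB; unused 127 GB.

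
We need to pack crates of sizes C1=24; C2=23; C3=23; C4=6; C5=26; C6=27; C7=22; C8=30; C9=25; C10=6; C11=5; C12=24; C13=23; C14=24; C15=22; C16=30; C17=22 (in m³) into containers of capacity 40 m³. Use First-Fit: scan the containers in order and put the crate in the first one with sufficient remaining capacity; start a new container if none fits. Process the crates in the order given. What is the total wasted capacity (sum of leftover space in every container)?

198

Put C1 (24 m³) in container 1; 16 m³ remain.
Put C2 (23 m³) in container 2; 17 m³ remain.
Put C3 (23 m³) in container 3; 17 m³ remain.
Put C4 (6 m³) in container 1; 10 m³ remain.
Put C5 (26 m³) in container 4; 14 m³ remain.
Put C6 (27 m³) in container 5; 13 m³ remain.
Put C7 (22 m³) in container 6; 18 m³ remain.
Put C8 (30 m³) in container 7; 10 m³ remain.
Put C9 (25 m³) in container 8; 15 m³ remain.
Put C10 (6 m³) in container 1; 4 m³ remain.
Put C11 (5 m³) in container 2; 12 m³ remain.
Put C12 (24 m³) in container 9; 16 m³ remain.
Put C13 (23 m³) in container 10; 17 m³ remain.
Put C14 (24 m³) in container 11; 16 m³ remain.
Put C15 (22 m³) in container 12; 18 m³ remain.
Put C16 (30 m³) in container 13; 10 m³ remain.
Put C17 (22 m³) in container 14; 18 m³ remain.
14 containers × 40 m³ = 560 m³; used 362 m³; unused 198 m³.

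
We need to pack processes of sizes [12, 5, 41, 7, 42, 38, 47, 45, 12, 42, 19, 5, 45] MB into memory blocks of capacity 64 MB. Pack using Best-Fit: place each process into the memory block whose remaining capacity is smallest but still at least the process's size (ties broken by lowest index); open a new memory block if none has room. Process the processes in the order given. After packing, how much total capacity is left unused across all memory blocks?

88

12 MB → memory block 1 (remaining 52 MB)
5 MB → memory block 1 (remaining 47 MB)
41 MB → memory block 1 (remaining 6 MB)
7 MB → memory block 2 (remaining 57 MB)
42 MB → memory block 2 (remaining 15 MB)
38 MB → memory block 3 (remaining 26 MB)
47 MB → memory block 4 (remaining 17 MB)
45 MB → memory block 5 (remaining 19 MB)
12 MB → memory block 2 (remaining 3 MB)
42 MB → memory block 6 (remaining 22 MB)
19 MB → memory block 5 (remaining 0 MB)
5 MB → memory block 1 (remaining 1 MB)
45 MB → memory block 7 (remaining 19 MB)
7 memory blocks × 64 MB = 448 MB; used 360 MB; unused 88 MB.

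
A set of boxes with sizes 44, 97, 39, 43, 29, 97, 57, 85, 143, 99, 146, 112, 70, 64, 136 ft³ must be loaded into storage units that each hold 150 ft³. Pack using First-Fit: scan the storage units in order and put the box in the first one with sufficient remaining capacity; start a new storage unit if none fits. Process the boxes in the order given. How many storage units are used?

10 storage units

44 ft³ → storage unit 1 (remaining 106 ft³)
97 ft³ → storage unit 1 (remaining 9 ft³)
39 ft³ → storage unit 2 (remaining 111 ft³)
43 ft³ → storage unit 2 (remaining 68 ft³)
29 ft³ → storage unit 2 (remaining 39 ft³)
97 ft³ → storage unit 3 (remaining 53 ft³)
57 ft³ → storage unit 4 (remaining 93 ft³)
85 ft³ → storage unit 4 (remaining 8 ft³)
143 ft³ → storage unit 5 (remaining 7 ft³)
99 ft³ → storage unit 6 (remaining 51 ft³)
146 ft³ → storage unit 7 (remaining 4 ft³)
112 ft³ → storage unit 8 (remaining 38 ft³)
70 ft³ → storage unit 9 (remaining 80 ft³)
64 ft³ → storage unit 9 (remaining 16 ft³)
136 ft³ → storage unit 10 (remaining 14 ft³)
Final storage units: [44,97] [39,43,29] [97] [57,85] [143] [99] [146] [112] [70,64] [136].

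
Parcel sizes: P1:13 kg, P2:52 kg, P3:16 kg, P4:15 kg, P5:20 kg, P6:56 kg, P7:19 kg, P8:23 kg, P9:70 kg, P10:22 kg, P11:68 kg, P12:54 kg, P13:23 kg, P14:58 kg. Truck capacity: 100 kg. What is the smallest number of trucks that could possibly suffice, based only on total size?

Total size = 13 + 52 + 16 + 15 + 20 + 56 + 19 + 23 + 70 + 22 + 68 + 54 + 23 + 58 = 509 kg.
⌈509 / 100⌉ = 6.

6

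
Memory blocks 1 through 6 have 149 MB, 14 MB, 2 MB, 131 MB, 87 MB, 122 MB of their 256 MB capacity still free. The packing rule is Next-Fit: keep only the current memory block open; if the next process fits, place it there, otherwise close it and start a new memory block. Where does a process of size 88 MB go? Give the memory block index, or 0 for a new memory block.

6

Next-Fit only looks at memory block 6, which has 122 MB free.
88 MB fits there.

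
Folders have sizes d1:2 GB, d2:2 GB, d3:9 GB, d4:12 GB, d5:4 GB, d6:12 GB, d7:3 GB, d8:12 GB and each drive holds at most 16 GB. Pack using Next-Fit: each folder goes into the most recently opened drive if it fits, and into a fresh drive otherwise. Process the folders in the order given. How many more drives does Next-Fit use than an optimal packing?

0

Next-Fit: [2,2,9] [12,4] [12,3] [12] → 4 drives.
Total size 56 GB; any packing needs at least ⌈56/16⌉ = 4 drives.
So 4 is already optimal.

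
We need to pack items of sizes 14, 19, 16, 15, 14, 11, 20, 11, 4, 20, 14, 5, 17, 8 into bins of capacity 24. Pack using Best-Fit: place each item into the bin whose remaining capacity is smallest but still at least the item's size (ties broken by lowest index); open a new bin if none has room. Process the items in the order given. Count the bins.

bin 1: place 14, 10 left
bin 2: place 19, 5 left
bin 3: place 16, 8 left
bin 4: place 15, 9 left
bin 5: place 14, 10 left
bin 6: place 11, 13 left
bin 7: place 20, 4 left
bin 6: place 11, 2 left
bin 7: place 4, 0 left
bin 8: place 20, 4 left
bin 9: place 14, 10 left
bin 2: place 5, 0 left
bin 10: place 17, 7 left
bin 3: place 8, 0 left
Final bins: [14] [19,5] [16,8] [15] [14] [11,11] [20,4] [20] [14] [17].

10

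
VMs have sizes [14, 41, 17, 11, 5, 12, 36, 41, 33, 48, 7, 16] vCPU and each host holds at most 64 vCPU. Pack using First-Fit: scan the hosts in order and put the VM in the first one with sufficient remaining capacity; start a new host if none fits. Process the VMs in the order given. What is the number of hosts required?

14 vCPU → host 1 (remaining 50 vCPU)
41 vCPU → host 1 (remaining 9 vCPU)
17 vCPU → host 2 (remaining 47 vCPU)
11 vCPU → host 2 (remaining 36 vCPU)
5 vCPU → host 1 (remaining 4 vCPU)
12 vCPU → host 2 (remaining 24 vCPU)
36 vCPU → host 3 (remaining 28 vCPU)
41 vCPU → host 4 (remaining 23 vCPU)
33 vCPU → host 5 (remaining 31 vCPU)
48 vCPU → host 6 (remaining 16 vCPU)
7 vCPU → host 2 (remaining 17 vCPU)
16 vCPU → host 2 (remaining 1 vCPU)
Final hosts: [14,41,5] [17,11,12,7,16] [36] [41] [33] [48].

6 hosts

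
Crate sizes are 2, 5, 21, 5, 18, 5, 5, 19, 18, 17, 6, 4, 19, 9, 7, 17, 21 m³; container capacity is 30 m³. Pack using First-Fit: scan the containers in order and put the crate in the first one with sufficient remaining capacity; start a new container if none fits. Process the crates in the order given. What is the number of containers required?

Put 2 m³ in container 1; 28 m³ remain.
Put 5 m³ in container 1; 23 m³ remain.
Put 21 m³ in container 1; 2 m³ remain.
Put 5 m³ in container 2; 25 m³ remain.
Put 18 m³ in container 2; 7 m³ remain.
Put 5 m³ in container 2; 2 m³ remain.
Put 5 m³ in container 3; 25 m³ remain.
Put 19 m³ in container 3; 6 m³ remain.
Put 18 m³ in container 4; 12 m³ remain.
Put 17 m³ in container 5; 13 m³ remain.
Put 6 m³ in container 3; 0 m³ remain.
Put 4 m³ in container 4; 8 m³ remain.
Put 19 m³ in container 6; 11 m³ remain.
Put 9 m³ in container 5; 4 m³ remain.
Put 7 m³ in container 4; 1 m³ remain.
Put 17 m³ in container 7; 13 m³ remain.
Put 21 m³ in container 8; 9 m³ remain.

8 containers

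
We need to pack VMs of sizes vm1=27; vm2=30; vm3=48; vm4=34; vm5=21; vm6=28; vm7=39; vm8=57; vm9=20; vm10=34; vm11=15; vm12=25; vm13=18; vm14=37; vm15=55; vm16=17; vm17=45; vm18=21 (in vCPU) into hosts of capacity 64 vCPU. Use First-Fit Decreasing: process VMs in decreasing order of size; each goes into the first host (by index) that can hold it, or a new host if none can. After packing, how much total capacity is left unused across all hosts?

69

Sorted descending: 57, 55, 48, 45, 39, 37, 34, 34, 30, 28, 27, 25, 21, 21, 20, 18, 17, 15.
57 vCPU → host 1 (remaining 7 vCPU)
55 vCPU → host 2 (remaining 9 vCPU)
48 vCPU → host 3 (remaining 16 vCPU)
45 vCPU → host 4 (remaining 19 vCPU)
39 vCPU → host 5 (remaining 25 vCPU)
37 vCPU → host 6 (remaining 27 vCPU)
34 vCPU → host 7 (remaining 30 vCPU)
34 vCPU → host 8 (remaining 30 vCPU)
30 vCPU → host 7 (remaining 0 vCPU)
28 vCPU → host 8 (remaining 2 vCPU)
27 vCPU → host 6 (remaining 0 vCPU)
25 vCPU → host 5 (remaining 0 vCPU)
21 vCPU → host 9 (remaining 43 vCPU)
21 vCPU → host 9 (remaining 22 vCPU)
20 vCPU → host 9 (remaining 2 vCPU)
18 vCPU → host 4 (remaining 1 vCPU)
17 vCPU → host 10 (remaining 47 vCPU)
15 vCPU → host 3 (remaining 1 vCPU)
10 hosts × 64 vCPU = 640 vCPU; used 571 vCPU; unused 69 vCPU.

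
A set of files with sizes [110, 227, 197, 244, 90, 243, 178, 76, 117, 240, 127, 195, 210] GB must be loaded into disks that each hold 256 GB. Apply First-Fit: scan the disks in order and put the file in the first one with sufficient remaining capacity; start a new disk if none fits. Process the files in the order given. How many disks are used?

10

Put 110 GB in disk 1; 146 GB remain.
Put 227 GB in disk 2; 29 GB remain.
Put 197 GB in disk 3; 59 GB remain.
Put 244 GB in disk 4; 12 GB remain.
Put 90 GB in disk 1; 56 GB remain.
Put 243 GB in disk 5; 13 GB remain.
Put 178 GB in disk 6; 78 GB remain.
Put 76 GB in disk 6; 2 GB remain.
Put 117 GB in disk 7; 139 GB remain.
Put 240 GB in disk 8; 16 GB remain.
Put 127 GB in disk 7; 12 GB remain.
Put 195 GB in disk 9; 61 GB remain.
Put 210 GB in disk 10; 46 GB remain.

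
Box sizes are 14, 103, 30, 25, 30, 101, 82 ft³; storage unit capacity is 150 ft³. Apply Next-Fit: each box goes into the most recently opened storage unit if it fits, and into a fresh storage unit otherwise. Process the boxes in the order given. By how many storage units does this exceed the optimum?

1

Next-Fit: [14,103,30] [25,30] [101] [82] → 4 storage units.
Total size 385 ft³; any packing needs at least ⌈385/150⌉ = 3 storage units.
An optimal packing achieves that bound: [103,30,14] [101,30] [82,25] → 3 storage units.
Excess: 4 − 3 = 1.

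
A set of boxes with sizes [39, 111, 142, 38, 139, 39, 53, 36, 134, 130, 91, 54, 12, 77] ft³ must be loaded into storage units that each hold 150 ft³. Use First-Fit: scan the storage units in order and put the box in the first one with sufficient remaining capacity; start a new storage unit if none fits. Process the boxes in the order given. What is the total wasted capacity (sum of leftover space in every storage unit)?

105

Put 39 ft³ in storage unit 1; 111 ft³ remain.
Put 111 ft³ in storage unit 1; 0 ft³ remain.
Put 142 ft³ in storage unit 2; 8 ft³ remain.
Put 38 ft³ in storage unit 3; 112 ft³ remain.
Put 139 ft³ in storage unit 4; 11 ft³ remain.
Put 39 ft³ in storage unit 3; 73 ft³ remain.
Put 53 ft³ in storage unit 3; 20 ft³ remain.
Put 36 ft³ in storage unit 5; 114 ft³ remain.
Put 134 ft³ in storage unit 6; 16 ft³ remain.
Put 130 ft³ in storage unit 7; 20 ft³ remain.
Put 91 ft³ in storage unit 5; 23 ft³ remain.
Put 54 ft³ in storage unit 8; 96 ft³ remain.
Put 12 ft³ in storage unit 3; 8 ft³ remain.
Put 77 ft³ in storage unit 8; 19 ft³ remain.
8 storage units × 150 ft³ = 1200 ft³; used 1095 ft³; unused 105 ft³.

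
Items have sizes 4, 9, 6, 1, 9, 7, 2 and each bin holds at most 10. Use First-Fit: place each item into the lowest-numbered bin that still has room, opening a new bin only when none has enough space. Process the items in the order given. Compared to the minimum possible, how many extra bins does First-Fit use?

First-Fit: [4,6] [9,1] [9] [7,2] → 4 bins.
Total size 38; any packing needs at least ⌈38/10⌉ = 4 bins.
So 4 is already optimal.

0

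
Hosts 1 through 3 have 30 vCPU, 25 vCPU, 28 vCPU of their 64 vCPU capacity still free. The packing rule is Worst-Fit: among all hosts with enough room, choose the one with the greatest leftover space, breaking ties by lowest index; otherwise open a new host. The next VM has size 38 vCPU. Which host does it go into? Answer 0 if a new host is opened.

No host has ≥ 38 vCPU free, so a new host is opened.

0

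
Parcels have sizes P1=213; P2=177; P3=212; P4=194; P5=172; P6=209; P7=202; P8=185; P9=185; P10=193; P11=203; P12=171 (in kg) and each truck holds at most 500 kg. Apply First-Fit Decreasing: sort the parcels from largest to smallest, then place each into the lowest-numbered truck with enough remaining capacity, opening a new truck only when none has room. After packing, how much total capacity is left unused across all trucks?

684

Sorted descending: 213, 212, 209, 203, 202, 194, 193, 185, 185, 177, 172, 171.
truck 1: place 213 kg, 287 kg left
truck 1: place 212 kg, 75 kg left
truck 2: place 209 kg, 291 kg left
truck 2: place 203 kg, 88 kg left
truck 3: place 202 kg, 298 kg left
truck 3: place 194 kg, 104 kg left
truck 4: place 193 kg, 307 kg left
truck 4: place 185 kg, 122 kg left
truck 5: place 185 kg, 315 kg left
truck 5: place 177 kg, 138 kg left
truck 6: place 172 kg, 328 kg left
truck 6: place 171 kg, 157 kg left
6 trucks × 500 kg = 3000 kg; used 2316 kg; unused 684 kg.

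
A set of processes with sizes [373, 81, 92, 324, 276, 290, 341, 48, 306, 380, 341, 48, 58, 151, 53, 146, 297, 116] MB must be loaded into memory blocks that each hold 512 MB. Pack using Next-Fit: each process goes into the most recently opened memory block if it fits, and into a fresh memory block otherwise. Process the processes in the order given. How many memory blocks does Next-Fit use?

10

373 MB → memory block 1 (remaining 139 MB)
81 MB → memory block 1 (remaining 58 MB)
92 MB → memory block 2 (remaining 420 MB)
324 MB → memory block 2 (remaining 96 MB)
276 MB → memory block 3 (remaining 236 MB)
290 MB → memory block 4 (remaining 222 MB)
341 MB → memory block 5 (remaining 171 MB)
48 MB → memory block 5 (remaining 123 MB)
306 MB → memory block 6 (remaining 206 MB)
380 MB → memory block 7 (remaining 132 MB)
341 MB → memory block 8 (remaining 171 MB)
48 MB → memory block 8 (remaining 123 MB)
58 MB → memory block 8 (remaining 65 MB)
151 MB → memory block 9 (remaining 361 MB)
53 MB → memory block 9 (remaining 308 MB)
146 MB → memory block 9 (remaining 162 MB)
297 MB → memory block 10 (remaining 215 MB)
116 MB → memory block 10 (remaining 99 MB)
Final memory blocks: [373,81] [92,324] [276] [290] [341,48] [306] [380] [341,48,58] [151,53,146] [297,116].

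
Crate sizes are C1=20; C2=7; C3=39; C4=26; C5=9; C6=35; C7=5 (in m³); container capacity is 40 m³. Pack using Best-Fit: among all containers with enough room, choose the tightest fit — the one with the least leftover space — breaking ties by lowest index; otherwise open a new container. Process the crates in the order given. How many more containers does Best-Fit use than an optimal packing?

0

Best-Fit: [20,7,9] [39] [26] [35,5] → 4 containers.
Total size 141 m³; any packing needs at least ⌈141/40⌉ = 4 containers.
So 4 is already optimal.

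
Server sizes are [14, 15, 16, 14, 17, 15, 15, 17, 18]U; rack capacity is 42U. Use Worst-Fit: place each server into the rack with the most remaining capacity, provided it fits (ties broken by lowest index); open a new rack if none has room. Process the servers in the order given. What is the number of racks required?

rack 1: place 14U, 28U left
rack 1: place 15U, 13U left
rack 2: place 16U, 26U left
rack 2: place 14U, 12U left
rack 3: place 17U, 25U left
rack 3: place 15U, 10U left
rack 4: place 15U, 27U left
rack 4: place 17U, 10U left
rack 5: place 18U, 24U left

5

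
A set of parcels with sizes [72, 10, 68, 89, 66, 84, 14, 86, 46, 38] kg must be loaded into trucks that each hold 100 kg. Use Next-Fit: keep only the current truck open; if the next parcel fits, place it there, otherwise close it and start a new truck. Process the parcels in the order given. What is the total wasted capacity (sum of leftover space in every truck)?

Put 72 kg in truck 1; 28 kg remain.
Put 10 kg in truck 1; 18 kg remain.
Put 68 kg in truck 2; 32 kg remain.
Put 89 kg in truck 3; 11 kg remain.
Put 66 kg in truck 4; 34 kg remain.
Put 84 kg in truck 5; 16 kg remain.
Put 14 kg in truck 5; 2 kg remain.
Put 86 kg in truck 6; 14 kg remain.
Put 46 kg in truck 7; 54 kg remain.
Put 38 kg in truck 7; 16 kg remain.
7 trucks × 100 kg = 700 kg; used 573 kg; unused 127 kg.

127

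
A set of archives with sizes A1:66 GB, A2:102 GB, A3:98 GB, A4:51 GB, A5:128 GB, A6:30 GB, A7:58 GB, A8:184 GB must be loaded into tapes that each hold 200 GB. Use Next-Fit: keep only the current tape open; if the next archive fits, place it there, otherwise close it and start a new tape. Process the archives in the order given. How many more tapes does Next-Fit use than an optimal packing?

1

Next-Fit: [66,102] [98,51] [128,30] [58] [184] → 5 tapes.
Total size 717 GB; any packing needs at least ⌈717/200⌉ = 4 tapes.
An optimal packing achieves that bound: [184] [128,66] [102,98] [58,51,30] → 4 tapes.
Excess: 5 − 4 = 1.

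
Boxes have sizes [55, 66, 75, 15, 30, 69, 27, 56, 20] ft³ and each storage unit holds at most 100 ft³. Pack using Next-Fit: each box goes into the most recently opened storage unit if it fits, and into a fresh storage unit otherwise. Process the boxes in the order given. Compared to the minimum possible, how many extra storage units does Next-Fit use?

1

Next-Fit: [55] [66] [75,15] [30,69] [27,56] [20] → 6 storage units.
Total size 413 ft³; any packing needs at least ⌈413/100⌉ = 5 storage units.
An optimal packing achieves that bound: [75,20] [69,30] [66,27] [56,15] [55] → 5 storage units.
Excess: 6 − 5 = 1.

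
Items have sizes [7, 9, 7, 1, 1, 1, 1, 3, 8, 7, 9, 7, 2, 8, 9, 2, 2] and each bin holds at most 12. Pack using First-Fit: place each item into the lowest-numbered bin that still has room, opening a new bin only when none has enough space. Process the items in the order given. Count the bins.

9

Put 7 in bin 1; 5 remain.
Put 9 in bin 2; 3 remain.
Put 7 in bin 3; 5 remain.
Put 1 in bin 1; 4 remain.
Put 1 in bin 1; 3 remain.
Put 1 in bin 1; 2 remain.
Put 1 in bin 1; 1 remain.
Put 3 in bin 2; 0 remain.
Put 8 in bin 4; 4 remain.
Put 7 in bin 5; 5 remain.
Put 9 in bin 6; 3 remain.
Put 7 in bin 7; 5 remain.
Put 2 in bin 3; 3 remain.
Put 8 in bin 8; 4 remain.
Put 9 in bin 9; 3 remain.
Put 2 in bin 3; 1 remain.
Put 2 in bin 4; 2 remain.
Final bins: [7,1,1,1,1] [9,3] [7,2,2] [8,2] [7] [9] [7] [8] [9].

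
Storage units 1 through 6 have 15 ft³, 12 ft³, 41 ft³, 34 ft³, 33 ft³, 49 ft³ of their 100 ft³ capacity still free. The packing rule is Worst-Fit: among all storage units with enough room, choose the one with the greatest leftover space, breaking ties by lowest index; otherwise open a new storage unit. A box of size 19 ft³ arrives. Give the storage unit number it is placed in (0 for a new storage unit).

6

Storage units with room: storage unit 3 (41 ft³), storage unit 4 (34 ft³), storage unit 5 (33 ft³), storage unit 6 (49 ft³).
Most room is storage unit 6 with 49 ft³ free.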